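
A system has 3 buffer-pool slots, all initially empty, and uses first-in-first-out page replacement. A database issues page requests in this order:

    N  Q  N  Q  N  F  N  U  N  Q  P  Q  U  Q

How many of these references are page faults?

8

N: fault, frames [N]
Q: fault, frames [N, Q]
N: hit
Q: hit
N: hit
F: fault, frames [N, Q, F]
N: hit
U: fault, evict N, frames [Q, F, U]
N: fault, evict Q, frames [F, U, N]
Q: fault, evict F, frames [U, N, Q]
P: fault, evict U, frames [N, Q, P]
Q: hit
U: fault, evict N, frames [Q, P, U]
Q: hit
Page faults: 8.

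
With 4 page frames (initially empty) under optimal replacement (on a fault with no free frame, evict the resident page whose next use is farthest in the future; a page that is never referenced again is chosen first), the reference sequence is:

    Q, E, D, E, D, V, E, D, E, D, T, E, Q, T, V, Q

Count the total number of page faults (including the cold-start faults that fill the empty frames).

Q: fault, frames {Q}
E: fault, frames {Q,E}
D: fault, frames {Q,E,D}
E: hit
D: hit
V: fault, frames {Q,E,D,V}
E: hit
D: hit
E: hit
D: hit
T: fault, evict D, frames {Q,E,V,T}
E: hit
Q: hit
T: hit
V: hit
Q: hit
Page faults: 5.

5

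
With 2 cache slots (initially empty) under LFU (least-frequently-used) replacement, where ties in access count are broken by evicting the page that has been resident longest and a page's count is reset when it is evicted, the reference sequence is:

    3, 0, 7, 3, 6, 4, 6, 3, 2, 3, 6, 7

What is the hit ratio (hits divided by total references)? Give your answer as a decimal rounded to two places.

3 → fault, frames [3]
0 → fault, frames [3, 0]
7 → fault, evict 3, frames [0, 7]
3 → fault, evict 0, frames [7, 3]
6 → fault, evict 7, frames [3, 6]
4 → fault, evict 3, frames [6, 4]
6 → hit
3 → fault, evict 4, frames [6, 3]
2 → fault, evict 3, frames [6, 2]
3 → fault, evict 2, frames [6, 3]
6 → hit
7 → fault, evict 3, frames [6, 7]
Hits: 2 of 12 references → 2/12 = 0.1667.

0.17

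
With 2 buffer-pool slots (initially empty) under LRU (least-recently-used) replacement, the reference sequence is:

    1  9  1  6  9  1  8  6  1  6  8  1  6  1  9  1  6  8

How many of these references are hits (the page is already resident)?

1 → fault, frames (1)
9 → fault, frames (1 9)
1 → hit
6 → fault, evict 9, frames (1 6)
9 → fault, evict 1, frames (6 9)
1 → fault, evict 6, frames (9 1)
8 → fault, evict 9, frames (1 8)
6 → fault, evict 1, frames (8 6)
1 → fault, evict 8, frames (6 1)
6 → hit
8 → fault, evict 1, frames (6 8)
1 → fault, evict 6, frames (8 1)
6 → fault, evict 8, frames (1 6)
1 → hit
9 → fault, evict 6, frames (1 9)
1 → hit
6 → fault, evict 9, frames (1 6)
8 → fault, evict 1, frames (6 8)
Hits: 4.

4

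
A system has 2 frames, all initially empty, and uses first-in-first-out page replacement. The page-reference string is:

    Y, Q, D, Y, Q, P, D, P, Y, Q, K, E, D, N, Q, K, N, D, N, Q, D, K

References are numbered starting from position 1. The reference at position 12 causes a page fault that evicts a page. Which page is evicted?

Q

pos 1: Y → miss, frames {Y}
pos 2: Q → miss, frames {Y,Q}
pos 3: D → miss, evict Y, frames {Q,D}
pos 4: Y → miss, evict Q, frames {D,Y}
pos 5: Q → miss, evict D, frames {Y,Q}
pos 6: P → miss, evict Y, frames {Q,P}
pos 7: D → miss, evict Q, frames {P,D}
pos 8: P → hit
pos 9: Y → miss, evict P, frames {D,Y}
pos 10: Q → miss, evict D, frames {Y,Q}
pos 11: K → miss, evict Y, frames {Q,K}
pos 12: E → miss, evict Q, frames {K,E}
At position 12, page Q is evicted.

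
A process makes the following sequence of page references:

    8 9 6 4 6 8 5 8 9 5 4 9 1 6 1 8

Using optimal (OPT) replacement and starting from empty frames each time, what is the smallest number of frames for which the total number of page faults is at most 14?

2

f=1: 16 faults
f=2: 11 faults
f=3: 9 faults
f=4: 7 faults
f=5: 6 faults
f=6: 6 faults
Smallest f with faults ≤ 14 is 2.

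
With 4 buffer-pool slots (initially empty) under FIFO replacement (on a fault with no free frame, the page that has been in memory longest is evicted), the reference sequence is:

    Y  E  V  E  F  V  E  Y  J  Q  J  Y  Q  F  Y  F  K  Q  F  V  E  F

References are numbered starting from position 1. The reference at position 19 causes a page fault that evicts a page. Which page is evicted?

J

pos 1: Y: fault, frames {Y}
pos 2: E: fault, frames {Y,E}
pos 3: V: fault, frames {Y,E,V}
pos 4: E: hit
pos 5: F: fault, frames {Y,E,V,F}
pos 6: V: hit
pos 7: E: hit
pos 8: Y: hit
pos 9: J: fault, evict Y, frames {E,V,F,J}
pos 10: Q: fault, evict E, frames {V,F,J,Q}
pos 11: J: hit
pos 12: Y: fault, evict V, frames {F,J,Q,Y}
pos 13: Q: hit
pos 14: F: hit
pos 15: Y: hit
pos 16: F: hit
pos 17: K: fault, evict F, frames {J,Q,Y,K}
pos 18: Q: hit
pos 19: F: fault, evict J, frames {Q,Y,K,F}
At position 19, page J is evicted.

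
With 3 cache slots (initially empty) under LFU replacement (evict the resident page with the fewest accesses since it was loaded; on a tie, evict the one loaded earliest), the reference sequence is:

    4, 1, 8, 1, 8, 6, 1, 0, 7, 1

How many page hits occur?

4

4 -> miss, frames {4}
1 -> miss, frames {4,1}
8 -> miss, frames {4,1,8}
1 -> hit
8 -> hit
6 -> miss, evict 4, frames {1,8,6}
1 -> hit
0 -> miss, evict 6, frames {1,8,0}
7 -> miss, evict 0, frames {1,8,7}
1 -> hit
Hits: 4.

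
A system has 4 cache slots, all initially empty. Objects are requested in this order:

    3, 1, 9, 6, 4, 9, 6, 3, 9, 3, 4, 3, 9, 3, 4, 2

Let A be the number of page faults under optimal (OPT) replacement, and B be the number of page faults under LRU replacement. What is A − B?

-1

Under OPT: F F F F F . . . . . . . . . . F → 6 faults.
Under LRU: F F F F F . . F . . . . . . . F → 7 faults.
A − B = 6 − 7 = -1.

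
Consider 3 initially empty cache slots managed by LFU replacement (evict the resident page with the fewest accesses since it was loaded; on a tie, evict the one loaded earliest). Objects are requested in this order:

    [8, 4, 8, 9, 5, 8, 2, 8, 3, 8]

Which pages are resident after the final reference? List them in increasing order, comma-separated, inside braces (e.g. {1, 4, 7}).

{2, 3, 8}

8 → fault, frames [8]
4 → fault, frames [8, 4]
8 → hit
9 → fault, frames [8, 4, 9]
5 → fault, evict 4, frames [8, 9, 5]
8 → hit
2 → fault, evict 9, frames [8, 5, 2]
8 → hit
3 → fault, evict 5, frames [8, 2, 3]
8 → hit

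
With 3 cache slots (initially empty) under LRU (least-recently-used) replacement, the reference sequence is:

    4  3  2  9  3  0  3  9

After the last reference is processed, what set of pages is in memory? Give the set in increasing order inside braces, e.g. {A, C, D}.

{0, 3, 9}

4 -> miss, frames (4)
3 -> miss, frames (4 3)
2 -> miss, frames (4 3 2)
9 -> miss, evict 4, frames (3 2 9)
3 -> hit
0 -> miss, evict 2, frames (9 3 0)
3 -> hit
9 -> hit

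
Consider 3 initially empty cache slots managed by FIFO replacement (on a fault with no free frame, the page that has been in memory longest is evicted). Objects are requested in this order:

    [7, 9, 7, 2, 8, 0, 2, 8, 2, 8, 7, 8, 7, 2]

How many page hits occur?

7: fault, frames {7}
9: fault, frames {7,9}
7: hit
2: fault, frames {7,9,2}
8: fault, evict 7, frames {9,2,8}
0: fault, evict 9, frames {2,8,0}
2: hit
8: hit
2: hit
8: hit
7: fault, evict 2, frames {8,0,7}
8: hit
7: hit
2: fault, evict 8, frames {0,7,2}
Hits: 7.

7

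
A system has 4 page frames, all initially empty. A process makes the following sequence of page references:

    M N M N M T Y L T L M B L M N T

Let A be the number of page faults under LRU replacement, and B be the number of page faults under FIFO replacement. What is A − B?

-1

Under LRU: F F . . . F F F . . . F . . F F → 8 faults.
Under FIFO: F F . . . F F F . . F F . . F F → 9 faults.
A − B = 8 − 9 = -1.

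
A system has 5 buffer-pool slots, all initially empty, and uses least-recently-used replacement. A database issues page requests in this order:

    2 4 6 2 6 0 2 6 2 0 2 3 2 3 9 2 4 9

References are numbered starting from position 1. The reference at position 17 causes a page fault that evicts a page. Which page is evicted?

pos 1: 2 → miss, frames (2)
pos 2: 4 → miss, frames (2 4)
pos 3: 6 → miss, frames (2 4 6)
pos 4: 2 → hit
pos 5: 6 → hit
pos 6: 0 → miss, frames (4 2 6 0)
pos 7: 2 → hit
pos 8: 6 → hit
pos 9: 2 → hit
pos 10: 0 → hit
pos 11: 2 → hit
pos 12: 3 → miss, frames (4 6 0 2 3)
pos 13: 2 → hit
pos 14: 3 → hit
pos 15: 9 → miss, evict 4, frames (6 0 2 3 9)
pos 16: 2 → hit
pos 17: 4 → miss, evict 6, frames (0 3 9 2 4)
At position 17, page 6 is evicted.

6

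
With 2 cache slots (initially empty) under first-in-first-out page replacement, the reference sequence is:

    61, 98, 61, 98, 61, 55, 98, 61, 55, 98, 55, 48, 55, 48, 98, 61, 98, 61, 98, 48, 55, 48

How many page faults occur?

61: miss, frames {61}
98: miss, frames {61,98}
61: hit
98: hit
61: hit
55: miss, evict 61, frames {98,55}
98: hit
61: miss, evict 98, frames {55,61}
55: hit
98: miss, evict 55, frames {61,98}
55: miss, evict 61, frames {98,55}
48: miss, evict 98, frames {55,48}
55: hit
48: hit
98: miss, evict 55, frames {48,98}
61: miss, evict 48, frames {98,61}
98: hit
61: hit
98: hit
48: miss, evict 98, frames {61,48}
55: miss, evict 61, frames {48,55}
48: hit
Page faults: 11.

11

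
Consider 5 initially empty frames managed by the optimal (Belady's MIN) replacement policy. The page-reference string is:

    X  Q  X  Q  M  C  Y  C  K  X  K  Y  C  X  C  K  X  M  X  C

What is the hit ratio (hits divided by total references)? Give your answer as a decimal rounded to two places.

X → miss, frames (X)
Q → miss, frames (X Q)
X → hit
Q → hit
M → miss, frames (X Q M)
C → miss, frames (X Q M C)
Y → miss, frames (X Q M C Y)
C → hit
K → miss, evict Q, frames (X M C Y K)
X → hit
K → hit
Y → hit
C → hit
X → hit
C → hit
K → hit
X → hit
M → hit
X → hit
C → hit
Hits: 14 of 20 references → 14/20 = 0.7000.

0.70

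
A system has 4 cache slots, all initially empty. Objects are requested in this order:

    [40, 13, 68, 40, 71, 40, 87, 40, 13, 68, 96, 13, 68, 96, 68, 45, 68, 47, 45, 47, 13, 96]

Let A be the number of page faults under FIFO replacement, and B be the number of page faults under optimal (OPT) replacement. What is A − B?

4

Under FIFO: F F F . F . F F F F F . . . . F . F . . F . → 12 faults.
Under OPT: F F F . F . F . . . F . . . . F . F . . . . → 8 faults.
A − B = 12 − 8 = 4.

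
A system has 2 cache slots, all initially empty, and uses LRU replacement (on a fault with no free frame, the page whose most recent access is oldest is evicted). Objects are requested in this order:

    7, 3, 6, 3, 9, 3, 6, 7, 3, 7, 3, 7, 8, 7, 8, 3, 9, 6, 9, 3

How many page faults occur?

12

7 → miss, frames {7}
3 → miss, frames {7,3}
6 → miss, evict 7, frames {3,6}
3 → hit
9 → miss, evict 6, frames {3,9}
3 → hit
6 → miss, evict 9, frames {3,6}
7 → miss, evict 3, frames {6,7}
3 → miss, evict 6, frames {7,3}
7 → hit
3 → hit
7 → hit
8 → miss, evict 3, frames {7,8}
7 → hit
8 → hit
3 → miss, evict 7, frames {8,3}
9 → miss, evict 8, frames {3,9}
6 → miss, evict 3, frames {9,6}
9 → hit
3 → miss, evict 6, frames {9,3}
Page faults: 12.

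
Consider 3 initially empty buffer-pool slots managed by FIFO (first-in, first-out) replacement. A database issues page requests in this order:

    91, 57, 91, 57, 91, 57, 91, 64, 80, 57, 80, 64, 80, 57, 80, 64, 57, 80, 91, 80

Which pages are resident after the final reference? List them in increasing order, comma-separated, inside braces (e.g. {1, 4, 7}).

{64, 80, 91}

91 → miss, frames {91}
57 → miss, frames {91,57}
91 → hit
57 → hit
91 → hit
57 → hit
91 → hit
64 → miss, frames {91,57,64}
80 → miss, evict 91, frames {57,64,80}
57 → hit
80 → hit
64 → hit
80 → hit
57 → hit
80 → hit
64 → hit
57 → hit
80 → hit
91 → miss, evict 57, frames {64,80,91}
80 → hit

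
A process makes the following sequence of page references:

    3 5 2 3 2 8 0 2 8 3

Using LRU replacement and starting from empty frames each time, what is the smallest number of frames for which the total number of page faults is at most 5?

4

f=1: 10 faults
f=2: 9 faults
f=3: 6 faults
f=4: 5 faults
f=5: 5 faults
Smallest f with faults ≤ 5 is 4.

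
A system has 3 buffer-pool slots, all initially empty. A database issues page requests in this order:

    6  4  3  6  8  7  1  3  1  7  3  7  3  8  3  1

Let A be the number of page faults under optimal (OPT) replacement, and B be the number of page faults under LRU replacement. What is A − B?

-2

Under OPT: F F F . F F F . . . . . . F . . → 7 faults.
Under LRU: F F F . F F F F . . . . . F . F → 9 faults.
A − B = 7 − 9 = -2.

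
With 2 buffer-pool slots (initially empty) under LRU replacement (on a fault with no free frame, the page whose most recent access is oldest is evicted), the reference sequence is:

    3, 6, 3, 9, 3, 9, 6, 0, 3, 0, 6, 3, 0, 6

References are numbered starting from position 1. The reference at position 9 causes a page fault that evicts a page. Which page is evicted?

pos 1: 3 -> miss, frames (3)
pos 2: 6 -> miss, frames (3 6)
pos 3: 3 -> hit
pos 4: 9 -> miss, evict 6, frames (3 9)
pos 5: 3 -> hit
pos 6: 9 -> hit
pos 7: 6 -> miss, evict 3, frames (9 6)
pos 8: 0 -> miss, evict 9, frames (6 0)
pos 9: 3 -> miss, evict 6, frames (0 3)
At position 9, page 6 is evicted.

6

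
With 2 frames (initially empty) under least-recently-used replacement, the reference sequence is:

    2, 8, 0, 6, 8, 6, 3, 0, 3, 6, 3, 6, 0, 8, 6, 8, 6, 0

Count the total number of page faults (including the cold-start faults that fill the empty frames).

2 -> fault, frames (2)
8 -> fault, frames (2 8)
0 -> fault, evict 2, frames (8 0)
6 -> fault, evict 8, frames (0 6)
8 -> fault, evict 0, frames (6 8)
6 -> hit
3 -> fault, evict 8, frames (6 3)
0 -> fault, evict 6, frames (3 0)
3 -> hit
6 -> fault, evict 0, frames (3 6)
3 -> hit
6 -> hit
0 -> fault, evict 3, frames (6 0)
8 -> fault, evict 6, frames (0 8)
6 -> fault, evict 0, frames (8 6)
8 -> hit
6 -> hit
0 -> fault, evict 8, frames (6 0)
Page faults: 12.

12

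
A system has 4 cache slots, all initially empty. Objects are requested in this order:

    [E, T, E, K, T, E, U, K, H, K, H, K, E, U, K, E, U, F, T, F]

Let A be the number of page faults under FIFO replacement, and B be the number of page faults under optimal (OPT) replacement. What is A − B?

1

Under FIFO: F F . F . . F . F . . . F . . . . F F . → 8 faults.
Under OPT: F F . F . . F . F . . . . . . . . F F . → 7 faults.
A − B = 8 − 7 = 1.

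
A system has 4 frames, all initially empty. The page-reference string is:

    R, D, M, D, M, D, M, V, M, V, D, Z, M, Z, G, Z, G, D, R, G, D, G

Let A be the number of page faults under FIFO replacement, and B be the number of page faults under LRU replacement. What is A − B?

1

Under FIFO: F F F . . . . F . . . F . . F . . F F . . . → 8 faults.
Under LRU: F F F . . . . F . . . F . . F . . . F . . . → 7 faults.
A − B = 8 − 7 = 1.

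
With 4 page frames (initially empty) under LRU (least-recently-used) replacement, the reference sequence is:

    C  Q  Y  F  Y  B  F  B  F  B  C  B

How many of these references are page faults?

C: miss, frames [C]
Q: miss, frames [C, Q]
Y: miss, frames [C, Q, Y]
F: miss, frames [C, Q, Y, F]
Y: hit
B: miss, evict C, frames [Q, F, Y, B]
F: hit
B: hit
F: hit
B: hit
C: miss, evict Q, frames [Y, F, B, C]
B: hit
Page faults: 6.

6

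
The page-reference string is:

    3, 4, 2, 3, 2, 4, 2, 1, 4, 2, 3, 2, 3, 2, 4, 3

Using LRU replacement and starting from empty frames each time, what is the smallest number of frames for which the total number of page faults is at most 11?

f=1: 16 faults
f=2: 11 faults
f=3: 5 faults
f=4: 4 faults
Smallest f with faults ≤ 11 is 2.

2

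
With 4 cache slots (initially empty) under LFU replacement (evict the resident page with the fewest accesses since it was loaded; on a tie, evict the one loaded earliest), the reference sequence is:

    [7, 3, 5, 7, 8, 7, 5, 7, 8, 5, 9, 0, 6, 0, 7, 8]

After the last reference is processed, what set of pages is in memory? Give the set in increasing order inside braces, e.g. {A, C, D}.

{0, 5, 7, 8}

7: fault, frames (7)
3: fault, frames (7 3)
5: fault, frames (7 3 5)
7: hit
8: fault, frames (7 3 5 8)
7: hit
5: hit
7: hit
8: hit
5: hit
9: fault, evict 3, frames (7 5 8 9)
0: fault, evict 9, frames (7 5 8 0)
6: fault, evict 0, frames (7 5 8 6)
0: fault, evict 6, frames (7 5 8 0)
7: hit
8: hit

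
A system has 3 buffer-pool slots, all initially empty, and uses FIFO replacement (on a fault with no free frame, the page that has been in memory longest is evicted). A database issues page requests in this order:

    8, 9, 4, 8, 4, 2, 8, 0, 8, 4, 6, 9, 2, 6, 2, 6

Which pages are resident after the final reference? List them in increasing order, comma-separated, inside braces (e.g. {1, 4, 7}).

{2, 6, 9}

8 → fault, frames (8)
9 → fault, frames (8 9)
4 → fault, frames (8 9 4)
8 → hit
4 → hit
2 → fault, evict 8, frames (9 4 2)
8 → fault, evict 9, frames (4 2 8)
0 → fault, evict 4, frames (2 8 0)
8 → hit
4 → fault, evict 2, frames (8 0 4)
6 → fault, evict 8, frames (0 4 6)
9 → fault, evict 0, frames (4 6 9)
2 → fault, evict 4, frames (6 9 2)
6 → hit
2 → hit
6 → hit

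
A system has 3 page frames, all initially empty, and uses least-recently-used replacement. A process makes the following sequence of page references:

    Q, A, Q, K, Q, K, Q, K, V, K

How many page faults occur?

Q -> fault, frames {Q}
A -> fault, frames {Q,A}
Q -> hit
K -> fault, frames {A,Q,K}
Q -> hit
K -> hit
Q -> hit
K -> hit
V -> fault, evict A, frames {Q,K,V}
K -> hit
Page faults: 4.

4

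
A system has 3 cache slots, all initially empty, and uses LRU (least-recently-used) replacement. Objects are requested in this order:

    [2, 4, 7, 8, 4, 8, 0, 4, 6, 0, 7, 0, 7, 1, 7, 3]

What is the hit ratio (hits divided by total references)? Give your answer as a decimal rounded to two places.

0.44

2 -> miss, frames [2]
4 -> miss, frames [2, 4]
7 -> miss, frames [2, 4, 7]
8 -> miss, evict 2, frames [4, 7, 8]
4 -> hit
8 -> hit
0 -> miss, evict 7, frames [4, 8, 0]
4 -> hit
6 -> miss, evict 8, frames [0, 4, 6]
0 -> hit
7 -> miss, evict 4, frames [6, 0, 7]
0 -> hit
7 -> hit
1 -> miss, evict 6, frames [0, 7, 1]
7 -> hit
3 -> miss, evict 0, frames [1, 7, 3]
Hits: 7 of 16 references → 7/16 = 0.4375.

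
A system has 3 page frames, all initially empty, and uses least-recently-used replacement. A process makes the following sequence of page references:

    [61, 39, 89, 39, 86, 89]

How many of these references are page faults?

61 → miss, frames {61}
39 → miss, frames {61,39}
89 → miss, frames {61,39,89}
39 → hit
86 → miss, evict 61, frames {89,39,86}
89 → hit
Page faults: 4.

4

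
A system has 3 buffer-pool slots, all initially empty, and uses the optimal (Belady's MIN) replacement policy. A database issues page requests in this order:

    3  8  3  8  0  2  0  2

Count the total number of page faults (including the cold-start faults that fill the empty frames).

4

3 → fault, frames (3)
8 → fault, frames (3 8)
3 → hit
8 → hit
0 → fault, frames (3 8 0)
2 → fault, evict 8, frames (3 0 2)
0 → hit
2 → hit
Page faults: 4.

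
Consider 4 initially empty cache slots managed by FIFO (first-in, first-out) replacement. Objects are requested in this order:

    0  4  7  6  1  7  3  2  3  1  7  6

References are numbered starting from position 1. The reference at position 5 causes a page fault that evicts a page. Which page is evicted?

0

pos 1: 0 → miss, frames (0)
pos 2: 4 → miss, frames (0 4)
pos 3: 7 → miss, frames (0 4 7)
pos 4: 6 → miss, frames (0 4 7 6)
pos 5: 1 → miss, evict 0, frames (4 7 6 1)
At position 5, page 0 is evicted.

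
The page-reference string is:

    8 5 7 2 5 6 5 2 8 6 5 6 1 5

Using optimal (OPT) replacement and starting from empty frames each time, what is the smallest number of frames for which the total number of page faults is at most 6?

4

f=1: 14 faults
f=2: 9 faults
f=3: 7 faults
f=4: 6 faults
f=5: 6 faults
f=6: 6 faults
Smallest f with faults ≤ 6 is 4.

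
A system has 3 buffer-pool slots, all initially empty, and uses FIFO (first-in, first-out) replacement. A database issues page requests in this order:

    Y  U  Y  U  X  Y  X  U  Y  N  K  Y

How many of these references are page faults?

Y → miss, frames {Y}
U → miss, frames {Y,U}
Y → hit
U → hit
X → miss, frames {Y,U,X}
Y → hit
X → hit
U → hit
Y → hit
N → miss, evict Y, frames {U,X,N}
K → miss, evict U, frames {X,N,K}
Y → miss, evict X, frames {N,K,Y}
Page faults: 6.

6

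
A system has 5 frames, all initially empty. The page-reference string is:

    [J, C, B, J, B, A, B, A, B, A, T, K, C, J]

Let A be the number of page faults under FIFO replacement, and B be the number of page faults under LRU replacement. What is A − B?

-1

Under FIFO: F F F . . F . . . . F F . F → 7 faults.
Under LRU: F F F . . F . . . . F F F F → 8 faults.
A − B = 7 − 8 = -1.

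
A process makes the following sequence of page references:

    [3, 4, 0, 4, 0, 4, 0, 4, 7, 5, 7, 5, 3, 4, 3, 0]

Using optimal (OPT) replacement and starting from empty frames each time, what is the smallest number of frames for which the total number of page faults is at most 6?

f=1: 16 faults
f=2: 8 faults
f=3: 7 faults
f=4: 6 faults
f=5: 5 faults
Smallest f with faults ≤ 6 is 4.

4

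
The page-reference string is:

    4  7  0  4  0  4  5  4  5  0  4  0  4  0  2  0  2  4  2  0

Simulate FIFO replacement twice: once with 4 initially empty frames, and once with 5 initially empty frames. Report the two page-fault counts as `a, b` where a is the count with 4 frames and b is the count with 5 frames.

6, 5

4 frames: F F F . . . F . . . . . . . F . . F . . → 6 faults.
5 frames: F F F . . . F . . . . . . . F . . . . . → 5 faults.
5 < 6: adding a frame reduced faults, as is typical.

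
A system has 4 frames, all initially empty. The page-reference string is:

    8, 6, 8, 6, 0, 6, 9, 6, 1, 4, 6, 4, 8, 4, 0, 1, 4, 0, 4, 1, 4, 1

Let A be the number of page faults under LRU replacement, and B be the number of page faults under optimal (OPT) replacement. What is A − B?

2

Under LRU: F F . . F . F . F F . . F . F F . . . . . . → 9 faults.
Under OPT: F F . . F . F . F F . . . . . F . . . . . . → 7 faults.
A − B = 9 − 7 = 2.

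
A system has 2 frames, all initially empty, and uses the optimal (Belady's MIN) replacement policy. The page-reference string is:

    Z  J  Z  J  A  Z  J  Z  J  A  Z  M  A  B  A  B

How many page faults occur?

7

Z -> miss, frames [Z]
J -> miss, frames [Z, J]
Z -> hit
J -> hit
A -> miss, evict J, frames [Z, A]
Z -> hit
J -> miss, evict A, frames [Z, J]
Z -> hit
J -> hit
A -> miss, evict J, frames [Z, A]
Z -> hit
M -> miss, evict Z, frames [A, M]
A -> hit
B -> miss, evict M, frames [A, B]
A -> hit
B -> hit
Page faults: 7.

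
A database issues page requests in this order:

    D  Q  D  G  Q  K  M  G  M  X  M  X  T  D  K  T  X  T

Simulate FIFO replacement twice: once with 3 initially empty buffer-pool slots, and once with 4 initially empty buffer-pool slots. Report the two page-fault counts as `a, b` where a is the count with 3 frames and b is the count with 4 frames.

3 frames: F F . F . F F . . F . . F F F . F F → 11 faults.
4 frames: F F . F . F F . . F . . F F F . . . → 9 faults.
9 < 11: adding a frame reduced faults, as is typical.

11, 9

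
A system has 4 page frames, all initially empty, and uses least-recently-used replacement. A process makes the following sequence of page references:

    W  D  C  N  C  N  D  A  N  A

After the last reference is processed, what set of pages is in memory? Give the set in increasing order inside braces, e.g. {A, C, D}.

{A, C, D, N}

W: miss, frames (W)
D: miss, frames (W D)
C: miss, frames (W D C)
N: miss, frames (W D C N)
C: hit
N: hit
D: hit
A: miss, evict W, frames (C N D A)
N: hit
A: hit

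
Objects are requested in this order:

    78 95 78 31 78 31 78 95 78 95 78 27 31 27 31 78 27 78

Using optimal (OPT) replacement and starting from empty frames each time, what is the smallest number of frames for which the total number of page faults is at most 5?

3

f=1: 18 faults
f=2: 7 faults
f=3: 4 faults
f=4: 4 faults
Smallest f with faults ≤ 5 is 3.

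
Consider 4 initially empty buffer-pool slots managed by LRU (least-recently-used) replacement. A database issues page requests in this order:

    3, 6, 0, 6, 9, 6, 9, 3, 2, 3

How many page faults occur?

3: fault, frames (3)
6: fault, frames (3 6)
0: fault, frames (3 6 0)
6: hit
9: fault, frames (3 0 6 9)
6: hit
9: hit
3: hit
2: fault, evict 0, frames (6 9 3 2)
3: hit
Page faults: 5.

5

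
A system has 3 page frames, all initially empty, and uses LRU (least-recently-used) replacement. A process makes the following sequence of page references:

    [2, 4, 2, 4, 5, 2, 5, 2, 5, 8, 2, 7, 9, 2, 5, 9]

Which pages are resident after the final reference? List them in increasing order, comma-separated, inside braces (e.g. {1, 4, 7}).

2 -> fault, frames (2)
4 -> fault, frames (2 4)
2 -> hit
4 -> hit
5 -> fault, frames (2 4 5)
2 -> hit
5 -> hit
2 -> hit
5 -> hit
8 -> fault, evict 4, frames (2 5 8)
2 -> hit
7 -> fault, evict 5, frames (8 2 7)
9 -> fault, evict 8, frames (2 7 9)
2 -> hit
5 -> fault, evict 7, frames (9 2 5)
9 -> hit

{2, 5, 9}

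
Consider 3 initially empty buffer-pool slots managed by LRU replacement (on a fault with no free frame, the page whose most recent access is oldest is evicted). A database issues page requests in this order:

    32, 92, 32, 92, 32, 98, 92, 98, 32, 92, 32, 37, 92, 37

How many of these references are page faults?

32: fault, frames {32}
92: fault, frames {32,92}
32: hit
92: hit
32: hit
98: fault, frames {92,32,98}
92: hit
98: hit
32: hit
92: hit
32: hit
37: fault, evict 98, frames {92,32,37}
92: hit
37: hit
Page faults: 4.

4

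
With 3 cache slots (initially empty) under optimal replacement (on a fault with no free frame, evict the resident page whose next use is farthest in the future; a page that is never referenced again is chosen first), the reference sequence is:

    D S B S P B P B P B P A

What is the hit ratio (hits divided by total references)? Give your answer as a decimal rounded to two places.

D -> miss, frames [D]
S -> miss, frames [D, S]
B -> miss, frames [D, S, B]
S -> hit
P -> miss, evict S, frames [D, B, P]
B -> hit
P -> hit
B -> hit
P -> hit
B -> hit
P -> hit
A -> miss, evict P, frames [D, B, A]
Hits: 7 of 12 references → 7/12 = 0.5833.

0.58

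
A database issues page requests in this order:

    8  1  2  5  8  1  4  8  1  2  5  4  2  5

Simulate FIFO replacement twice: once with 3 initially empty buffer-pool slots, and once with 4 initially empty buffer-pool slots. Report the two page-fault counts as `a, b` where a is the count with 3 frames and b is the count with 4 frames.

3 frames: F F F F F F F . . F F . . . → 9 faults.
4 frames: F F F F . . F F F F F F . . → 10 faults.
10 > 9: adding a frame increased faults — Belady's anomaly.

9, 10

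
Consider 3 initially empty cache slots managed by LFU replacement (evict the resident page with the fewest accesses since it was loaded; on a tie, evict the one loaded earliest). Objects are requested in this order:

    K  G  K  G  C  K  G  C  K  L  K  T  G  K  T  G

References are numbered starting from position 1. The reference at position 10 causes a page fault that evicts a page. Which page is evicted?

C

pos 1: K: miss, frames {K}
pos 2: G: miss, frames {K,G}
pos 3: K: hit
pos 4: G: hit
pos 5: C: miss, frames {K,G,C}
pos 6: K: hit
pos 7: G: hit
pos 8: C: hit
pos 9: K: hit
pos 10: L: miss, evict C, frames {K,G,L}
At position 10, page C is evicted.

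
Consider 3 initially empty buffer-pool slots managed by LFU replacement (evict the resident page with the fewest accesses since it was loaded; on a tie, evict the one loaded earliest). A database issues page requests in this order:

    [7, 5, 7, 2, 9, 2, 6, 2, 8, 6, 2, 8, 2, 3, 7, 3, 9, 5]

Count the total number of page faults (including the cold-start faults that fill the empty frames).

11

7 -> miss, frames [7]
5 -> miss, frames [7, 5]
7 -> hit
2 -> miss, frames [7, 5, 2]
9 -> miss, evict 5, frames [7, 2, 9]
2 -> hit
6 -> miss, evict 9, frames [7, 2, 6]
2 -> hit
8 -> miss, evict 6, frames [7, 2, 8]
6 -> miss, evict 8, frames [7, 2, 6]
2 -> hit
8 -> miss, evict 6, frames [7, 2, 8]
2 -> hit
3 -> miss, evict 8, frames [7, 2, 3]
7 -> hit
3 -> hit
9 -> miss, evict 3, frames [7, 2, 9]
5 -> miss, evict 9, frames [7, 2, 5]
Page faults: 11.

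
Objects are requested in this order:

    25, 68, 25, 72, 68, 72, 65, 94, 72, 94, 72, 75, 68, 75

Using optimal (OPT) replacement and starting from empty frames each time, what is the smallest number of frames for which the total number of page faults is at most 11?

2

f=1: 14 faults
f=2: 7 faults
f=3: 6 faults
f=4: 6 faults
f=5: 6 faults
f=6: 6 faults
Smallest f with faults ≤ 11 is 2.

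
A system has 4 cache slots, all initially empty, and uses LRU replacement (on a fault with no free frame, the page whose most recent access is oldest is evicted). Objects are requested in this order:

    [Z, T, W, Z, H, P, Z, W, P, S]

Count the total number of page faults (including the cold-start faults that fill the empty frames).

Z → miss, frames [Z]
T → miss, frames [Z, T]
W → miss, frames [Z, T, W]
Z → hit
H → miss, frames [T, W, Z, H]
P → miss, evict T, frames [W, Z, H, P]
Z → hit
W → hit
P → hit
S → miss, evict H, frames [Z, W, P, S]
Page faults: 6.

6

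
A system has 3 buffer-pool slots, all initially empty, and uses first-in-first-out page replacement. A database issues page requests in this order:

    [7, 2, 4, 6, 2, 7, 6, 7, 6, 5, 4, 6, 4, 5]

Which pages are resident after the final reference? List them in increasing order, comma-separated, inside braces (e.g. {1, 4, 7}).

7 -> miss, frames [7]
2 -> miss, frames [7, 2]
4 -> miss, frames [7, 2, 4]
6 -> miss, evict 7, frames [2, 4, 6]
2 -> hit
7 -> miss, evict 2, frames [4, 6, 7]
6 -> hit
7 -> hit
6 -> hit
5 -> miss, evict 4, frames [6, 7, 5]
4 -> miss, evict 6, frames [7, 5, 4]
6 -> miss, evict 7, frames [5, 4, 6]
4 -> hit
5 -> hit

{4, 5, 6}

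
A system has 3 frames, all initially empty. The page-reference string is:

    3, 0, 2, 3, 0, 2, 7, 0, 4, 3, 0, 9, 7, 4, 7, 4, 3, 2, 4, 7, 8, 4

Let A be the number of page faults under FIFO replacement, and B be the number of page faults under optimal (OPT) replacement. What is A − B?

Under FIFO: F F F . . . F . F F F F F F . . F F . F F F → 15 faults.
Under OPT: F F F . . . F . F . . F F . . . . F . . F . → 9 faults.
A − B = 15 − 9 = 6.

6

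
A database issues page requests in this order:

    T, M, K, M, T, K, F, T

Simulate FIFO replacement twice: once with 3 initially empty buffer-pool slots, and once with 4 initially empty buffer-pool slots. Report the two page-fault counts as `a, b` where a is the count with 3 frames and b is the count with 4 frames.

5, 4

3 frames: F F F . . . F F → 5 faults.
4 frames: F F F . . . F . → 4 faults.
4 < 5: adding a frame reduced faults, as is typical.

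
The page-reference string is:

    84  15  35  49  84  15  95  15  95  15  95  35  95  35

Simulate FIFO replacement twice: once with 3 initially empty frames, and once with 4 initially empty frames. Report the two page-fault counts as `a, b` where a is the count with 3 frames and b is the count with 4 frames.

3 frames: F F F F F F F . . . . F . . → 8 faults.
4 frames: F F F F . . F . . . . . . . → 5 faults.
5 < 8: adding a frame reduced faults, as is typical.

8, 5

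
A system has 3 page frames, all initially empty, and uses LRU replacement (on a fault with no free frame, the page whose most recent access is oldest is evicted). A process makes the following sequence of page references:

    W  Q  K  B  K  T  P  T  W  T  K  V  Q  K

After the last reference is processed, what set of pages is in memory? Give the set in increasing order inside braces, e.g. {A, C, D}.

{K, Q, V}

W: fault, frames (W)
Q: fault, frames (W Q)
K: fault, frames (W Q K)
B: fault, evict W, frames (Q K B)
K: hit
T: fault, evict Q, frames (B K T)
P: fault, evict B, frames (K T P)
T: hit
W: fault, evict K, frames (P T W)
T: hit
K: fault, evict P, frames (W T K)
V: fault, evict W, frames (T K V)
Q: fault, evict T, frames (K V Q)
K: hit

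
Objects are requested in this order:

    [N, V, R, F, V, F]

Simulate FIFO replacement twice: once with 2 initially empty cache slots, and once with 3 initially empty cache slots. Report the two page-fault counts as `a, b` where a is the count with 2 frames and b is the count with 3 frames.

5, 4

2 frames: F F F F F . → 5 faults.
3 frames: F F F F . . → 4 faults.
4 < 5: adding a frame reduced faults, as is typical.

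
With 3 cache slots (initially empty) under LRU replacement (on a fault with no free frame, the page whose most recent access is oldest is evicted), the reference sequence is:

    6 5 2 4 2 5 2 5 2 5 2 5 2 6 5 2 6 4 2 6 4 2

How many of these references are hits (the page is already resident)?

16

6 → fault, frames (6)
5 → fault, frames (6 5)
2 → fault, frames (6 5 2)
4 → fault, evict 6, frames (5 2 4)
2 → hit
5 → hit
2 → hit
5 → hit
2 → hit
5 → hit
2 → hit
5 → hit
2 → hit
6 → fault, evict 4, frames (5 2 6)
5 → hit
2 → hit
6 → hit
4 → fault, evict 5, frames (2 6 4)
2 → hit
6 → hit
4 → hit
2 → hit
Hits: 16.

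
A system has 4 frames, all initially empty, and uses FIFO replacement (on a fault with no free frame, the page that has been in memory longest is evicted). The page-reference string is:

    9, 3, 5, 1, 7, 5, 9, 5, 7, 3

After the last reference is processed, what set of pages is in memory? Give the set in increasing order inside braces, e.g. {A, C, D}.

9 → miss, frames {9}
3 → miss, frames {9,3}
5 → miss, frames {9,3,5}
1 → miss, frames {9,3,5,1}
7 → miss, evict 9, frames {3,5,1,7}
5 → hit
9 → miss, evict 3, frames {5,1,7,9}
5 → hit
7 → hit
3 → miss, evict 5, frames {1,7,9,3}

{1, 3, 7, 9}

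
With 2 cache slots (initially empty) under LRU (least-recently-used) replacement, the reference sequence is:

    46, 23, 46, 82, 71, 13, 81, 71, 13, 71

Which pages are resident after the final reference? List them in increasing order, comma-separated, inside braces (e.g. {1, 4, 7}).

{13, 71}

46: miss, frames [46]
23: miss, frames [46, 23]
46: hit
82: miss, evict 23, frames [46, 82]
71: miss, evict 46, frames [82, 71]
13: miss, evict 82, frames [71, 13]
81: miss, evict 71, frames [13, 81]
71: miss, evict 13, frames [81, 71]
13: miss, evict 81, frames [71, 13]
71: hit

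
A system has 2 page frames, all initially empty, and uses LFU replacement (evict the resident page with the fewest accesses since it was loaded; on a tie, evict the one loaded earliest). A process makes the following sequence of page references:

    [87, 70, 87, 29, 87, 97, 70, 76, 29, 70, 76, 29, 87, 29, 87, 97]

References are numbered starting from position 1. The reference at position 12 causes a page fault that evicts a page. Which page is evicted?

76

pos 1: 87 → miss, frames [87]
pos 2: 70 → miss, frames [87, 70]
pos 3: 87 → hit
pos 4: 29 → miss, evict 70, frames [87, 29]
pos 5: 87 → hit
pos 6: 97 → miss, evict 29, frames [87, 97]
pos 7: 70 → miss, evict 97, frames [87, 70]
pos 8: 76 → miss, evict 70, frames [87, 76]
pos 9: 29 → miss, evict 76, frames [87, 29]
pos 10: 70 → miss, evict 29, frames [87, 70]
pos 11: 76 → miss, evict 70, frames [87, 76]
pos 12: 29 → miss, evict 76, frames [87, 29]
At position 12, page 76 is evicted.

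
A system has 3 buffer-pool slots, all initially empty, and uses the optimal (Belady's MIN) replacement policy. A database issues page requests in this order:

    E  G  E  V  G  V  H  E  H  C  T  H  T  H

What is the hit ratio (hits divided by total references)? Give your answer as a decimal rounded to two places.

0.57

E -> miss, frames {E}
G -> miss, frames {E,G}
E -> hit
V -> miss, frames {E,G,V}
G -> hit
V -> hit
H -> miss, evict V, frames {E,G,H}
E -> hit
H -> hit
C -> miss, evict G, frames {E,H,C}
T -> miss, evict C, frames {E,H,T}
H -> hit
T -> hit
H -> hit
Hits: 8 of 14 references → 8/14 = 0.5714.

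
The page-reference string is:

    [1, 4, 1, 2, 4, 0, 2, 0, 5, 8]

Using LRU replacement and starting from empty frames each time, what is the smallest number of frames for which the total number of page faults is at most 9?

2

f=1: 10 faults
f=2: 8 faults
f=3: 6 faults
f=4: 6 faults
f=5: 6 faults
f=6: 6 faults
Smallest f with faults ≤ 9 is 2.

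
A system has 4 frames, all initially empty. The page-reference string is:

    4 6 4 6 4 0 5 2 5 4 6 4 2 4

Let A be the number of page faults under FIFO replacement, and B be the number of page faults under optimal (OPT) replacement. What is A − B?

Under FIFO: F F . . . F F F . F F . . . → 7 faults.
Under OPT: F F . . . F F F . . . . . . → 5 faults.
A − B = 7 − 5 = 2.

2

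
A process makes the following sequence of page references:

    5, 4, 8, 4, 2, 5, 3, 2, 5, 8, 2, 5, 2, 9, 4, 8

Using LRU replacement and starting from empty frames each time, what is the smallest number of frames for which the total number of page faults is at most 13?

f=1: 16 faults
f=2: 14 faults
f=3: 10 faults
f=4: 9 faults
f=5: 7 faults
f=6: 6 faults
Smallest f with faults ≤ 13 is 3.

3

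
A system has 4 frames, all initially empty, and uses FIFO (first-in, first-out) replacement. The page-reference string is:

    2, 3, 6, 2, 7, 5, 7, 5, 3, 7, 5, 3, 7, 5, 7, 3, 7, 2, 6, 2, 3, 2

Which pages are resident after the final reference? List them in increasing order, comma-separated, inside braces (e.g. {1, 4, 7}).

{2, 3, 5, 7}

2 → miss, frames [2]
3 → miss, frames [2, 3]
6 → miss, frames [2, 3, 6]
2 → hit
7 → miss, frames [2, 3, 6, 7]
5 → miss, evict 2, frames [3, 6, 7, 5]
7 → hit
5 → hit
3 → hit
7 → hit
5 → hit
3 → hit
7 → hit
5 → hit
7 → hit
3 → hit
7 → hit
2 → miss, evict 3, frames [6, 7, 5, 2]
6 → hit
2 → hit
3 → miss, evict 6, frames [7, 5, 2, 3]
2 → hit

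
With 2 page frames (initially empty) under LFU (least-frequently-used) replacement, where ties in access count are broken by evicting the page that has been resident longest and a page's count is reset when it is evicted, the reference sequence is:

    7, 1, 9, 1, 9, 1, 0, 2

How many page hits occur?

3

7 → miss, frames {7}
1 → miss, frames {7,1}
9 → miss, evict 7, frames {1,9}
1 → hit
9 → hit
1 → hit
0 → miss, evict 9, frames {1,0}
2 → miss, evict 0, frames {1,2}
Hits: 3.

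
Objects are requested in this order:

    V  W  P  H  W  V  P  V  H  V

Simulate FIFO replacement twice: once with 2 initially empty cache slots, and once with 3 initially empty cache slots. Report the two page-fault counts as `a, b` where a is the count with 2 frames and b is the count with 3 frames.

2 frames: F F F F F F F . F F → 9 faults.
3 frames: F F F F . F . . . . → 5 faults.
5 < 9: adding a frame reduced faults, as is typical.

9, 5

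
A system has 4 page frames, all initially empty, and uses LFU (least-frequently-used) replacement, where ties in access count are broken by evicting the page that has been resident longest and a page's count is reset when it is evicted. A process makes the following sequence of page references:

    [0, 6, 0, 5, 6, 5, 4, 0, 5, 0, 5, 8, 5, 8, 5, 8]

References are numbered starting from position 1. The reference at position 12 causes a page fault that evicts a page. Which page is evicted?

pos 1: 0 -> fault, frames [0]
pos 2: 6 -> fault, frames [0, 6]
pos 3: 0 -> hit
pos 4: 5 -> fault, frames [0, 6, 5]
pos 5: 6 -> hit
pos 6: 5 -> hit
pos 7: 4 -> fault, frames [0, 6, 5, 4]
pos 8: 0 -> hit
pos 9: 5 -> hit
pos 10: 0 -> hit
pos 11: 5 -> hit
pos 12: 8 -> fault, evict 4, frames [0, 6, 5, 8]
At position 12, page 4 is evicted.

4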